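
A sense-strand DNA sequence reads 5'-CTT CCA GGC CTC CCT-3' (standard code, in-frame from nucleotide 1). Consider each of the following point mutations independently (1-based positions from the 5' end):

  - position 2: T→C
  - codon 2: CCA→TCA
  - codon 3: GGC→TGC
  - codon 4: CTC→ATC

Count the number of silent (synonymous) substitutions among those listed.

Codon 1: CTT (Leu) → CCT (Pro) — missense.
Codon 2: CCA (Pro) → TCA (Ser) — missense.
Codon 3: GGC (Gly) → TGC (Cys) — missense.
Codon 4: CTC (Leu) → ATC (Ile) — missense.
Synonymous: 0 of 4.

0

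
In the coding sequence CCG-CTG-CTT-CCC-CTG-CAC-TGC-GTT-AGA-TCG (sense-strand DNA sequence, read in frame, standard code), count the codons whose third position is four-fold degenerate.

7

Codon 1 CCG (Pro): third position 4-fold.
Codon 2 CTG (Leu): third position 4-fold.
Codon 3 CTT (Leu): third position 4-fold.
Codon 4 CCC (Pro): third position 4-fold.
Codon 5 CTG (Leu): third position 4-fold.
Codon 6 CAC (His): third position 2-fold.
Codon 7 TGC (Cys): third position 2-fold.
Codon 8 GTT (Val): third position 4-fold.
Codon 9 AGA (Arg): third position 2-fold.
Codon 10 TCG (Ser): third position 4-fold.
Four-fold degenerate third positions: 7.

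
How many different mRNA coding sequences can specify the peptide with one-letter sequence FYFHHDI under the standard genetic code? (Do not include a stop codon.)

Phe: 2 codons.
Tyr: 2 codons.
Phe: 2 codons.
His: 2 codons.
His: 2 codons.
Asp: 2 codons.
Ile: 3 codons.
2 × 2 × 2 × 2 × 2 × 2 × 3 = 192.

192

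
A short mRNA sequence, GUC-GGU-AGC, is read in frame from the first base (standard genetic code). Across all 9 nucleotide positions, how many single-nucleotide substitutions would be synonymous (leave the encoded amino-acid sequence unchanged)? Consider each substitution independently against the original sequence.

7

Codon 1 (GUC, Val): 3 synonymous substitutions.
Codon 2 (GGU, Gly): 3 synonymous substitutions.
Codon 3 (AGC, Ser): 1 synonymous substitution.
Total: 3 + 3 + 1 = 7.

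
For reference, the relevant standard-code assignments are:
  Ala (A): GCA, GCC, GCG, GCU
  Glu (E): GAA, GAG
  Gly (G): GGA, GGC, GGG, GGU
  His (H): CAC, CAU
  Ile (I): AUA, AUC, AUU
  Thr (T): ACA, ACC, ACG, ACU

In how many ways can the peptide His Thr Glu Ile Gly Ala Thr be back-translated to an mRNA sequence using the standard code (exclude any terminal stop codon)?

His: 2 codons.
Thr: 4 codons.
Glu: 2 codons.
Ile: 3 codons.
Gly: 4 codons.
Ala: 4 codons.
Thr: 4 codons.
2 × 4 × 2 × 3 × 4 × 4 × 4 = 3072.

3072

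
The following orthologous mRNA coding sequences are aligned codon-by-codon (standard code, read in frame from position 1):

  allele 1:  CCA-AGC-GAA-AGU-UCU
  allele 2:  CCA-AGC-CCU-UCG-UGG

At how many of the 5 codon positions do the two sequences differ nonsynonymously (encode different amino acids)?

Codon 1: CCA Pro / CCA Pro — identical.
Codon 2: AGC Ser / AGC Ser — identical.
Codon 3: GAA Glu / CCU Pro — nonsynonymous.
Codon 4: AGU Ser / UCG Ser — synonymous.
Codon 5: UCU Ser / UGG Trp — nonsynonymous.
Nonsynonymous differences: 2.

2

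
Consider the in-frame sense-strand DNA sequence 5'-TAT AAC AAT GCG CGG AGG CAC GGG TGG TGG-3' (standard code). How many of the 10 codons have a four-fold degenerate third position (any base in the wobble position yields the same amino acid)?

3

Codon 1 TAT (Tyr): third position 2-fold.
Codon 2 AAC (Asn): third position 2-fold.
Codon 3 AAT (Asn): third position 2-fold.
Codon 4 GCG (Ala): third position 4-fold.
Codon 5 CGG (Arg): third position 4-fold.
Codon 6 AGG (Arg): third position 2-fold.
Codon 7 CAC (His): third position 2-fold.
Codon 8 GGG (Gly): third position 4-fold.
Codon 9 TGG (Trp): third position 1-fold.
Codon 10 TGG (Trp): third position 1-fold.
Four-fold degenerate third positions: 3.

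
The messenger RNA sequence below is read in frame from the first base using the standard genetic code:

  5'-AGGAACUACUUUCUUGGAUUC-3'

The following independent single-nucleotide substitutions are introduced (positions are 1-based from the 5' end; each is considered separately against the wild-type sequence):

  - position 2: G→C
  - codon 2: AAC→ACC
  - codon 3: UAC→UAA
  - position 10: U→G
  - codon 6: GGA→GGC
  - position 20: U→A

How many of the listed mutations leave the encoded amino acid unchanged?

1

Codon 1: AGG (Arg) → ACG (Thr) — missense.
Codon 2: AAC (Asn) → ACC (Thr) — missense.
Codon 3: UAC (Tyr) → UAA (Stop) — nonsense.
Codon 4: UUU (Phe) → GUU (Val) — missense.
Codon 6: GGA (Gly) → GGC (Gly) — synonymous.
Codon 7: UUC (Phe) → UAC (Tyr) — missense.
Synonymous: 1 of 6.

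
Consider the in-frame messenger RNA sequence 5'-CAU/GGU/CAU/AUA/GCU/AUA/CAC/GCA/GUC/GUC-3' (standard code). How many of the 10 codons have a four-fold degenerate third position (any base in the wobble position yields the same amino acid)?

5

Codon 1 CAU (His): third position 2-fold.
Codon 2 GGU (Gly): third position 4-fold.
Codon 3 CAU (His): third position 2-fold.
Codon 4 AUA (Ile): third position 3-fold.
Codon 5 GCU (Ala): third position 4-fold.
Codon 6 AUA (Ile): third position 3-fold.
Codon 7 CAC (His): third position 2-fold.
Codon 8 GCA (Ala): third position 4-fold.
Codon 9 GUC (Val): third position 4-fold.
Codon 10 GUC (Val): third position 4-fold.
Four-fold degenerate third positions: 5.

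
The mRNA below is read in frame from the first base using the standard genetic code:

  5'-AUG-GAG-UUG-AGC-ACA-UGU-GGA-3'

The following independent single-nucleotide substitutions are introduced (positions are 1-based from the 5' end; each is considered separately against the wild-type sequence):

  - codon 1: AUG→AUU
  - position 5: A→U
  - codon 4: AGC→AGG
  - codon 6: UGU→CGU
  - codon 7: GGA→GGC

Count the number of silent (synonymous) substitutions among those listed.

Codon 1: AUG (Met) → AUU (Ile) — missense.
Codon 2: GAG (Glu) → GUG (Val) — missense.
Codon 4: AGC (Ser) → AGG (Arg) — missense.
Codon 6: UGU (Cys) → CGU (Arg) — missense.
Codon 7: GGA (Gly) → GGC (Gly) — synonymous.
Synonymous: 1 of 5.

1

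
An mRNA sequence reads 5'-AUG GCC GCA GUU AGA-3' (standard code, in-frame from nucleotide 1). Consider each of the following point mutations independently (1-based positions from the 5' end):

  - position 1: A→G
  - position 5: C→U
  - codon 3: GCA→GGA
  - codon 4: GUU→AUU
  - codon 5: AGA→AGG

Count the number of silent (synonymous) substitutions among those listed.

1

Codon 1: AUG (Met) → GUG (Val) — missense.
Codon 2: GCC (Ala) → GUC (Val) — missense.
Codon 3: GCA (Ala) → GGA (Gly) — missense.
Codon 4: GUU (Val) → AUU (Ile) — missense.
Codon 5: AGA (Arg) → AGG (Arg) — synonymous.
Synonymous: 1 of 5.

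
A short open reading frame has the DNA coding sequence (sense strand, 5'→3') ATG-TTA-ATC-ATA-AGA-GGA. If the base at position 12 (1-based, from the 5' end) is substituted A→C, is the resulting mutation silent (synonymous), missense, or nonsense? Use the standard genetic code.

silent

Position 12 falls in codon 4: ATA → Ile.
After the substitution the codon is ATC → Ile.
Both encode Ile, so the change is synonymous.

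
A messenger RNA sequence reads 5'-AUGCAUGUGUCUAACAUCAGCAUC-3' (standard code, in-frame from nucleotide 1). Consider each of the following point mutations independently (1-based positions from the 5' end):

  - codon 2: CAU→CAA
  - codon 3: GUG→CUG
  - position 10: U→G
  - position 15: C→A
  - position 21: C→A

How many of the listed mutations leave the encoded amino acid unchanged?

Codon 2: CAU (His) → CAA (Gln) — missense.
Codon 3: GUG (Val) → CUG (Leu) — missense.
Codon 4: UCU (Ser) → GCU (Ala) — missense.
Codon 5: AAC (Asn) → AAA (Lys) — missense.
Codon 7: AGC (Ser) → AGA (Arg) — missense.
Synonymous: 0 of 5.

0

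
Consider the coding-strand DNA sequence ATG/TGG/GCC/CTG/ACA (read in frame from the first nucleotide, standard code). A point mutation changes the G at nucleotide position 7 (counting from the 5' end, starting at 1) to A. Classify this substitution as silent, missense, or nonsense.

Position 7 falls in codon 3: GCC → Ala.
After the substitution the codon is ACC → Thr.
Ala ≠ Thr, so this is a missense mutation.

missense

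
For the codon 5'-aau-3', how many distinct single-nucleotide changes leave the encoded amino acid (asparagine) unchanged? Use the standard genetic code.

1

Position 1: none → 0 synonymous.
Position 2: none → 0 synonymous.
Position 3: AAC → 1 synonymous.
Total: 0 + 0 + 1 = 1.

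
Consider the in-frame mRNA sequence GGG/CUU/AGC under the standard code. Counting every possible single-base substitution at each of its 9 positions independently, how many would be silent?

Codon 1 (GGG, Gly): 3 synonymous substitutions.
Codon 2 (CUU, Leu): 3 synonymous substitutions.
Codon 3 (AGC, Ser): 1 synonymous substitution.
Total: 3 + 3 + 1 = 7.

7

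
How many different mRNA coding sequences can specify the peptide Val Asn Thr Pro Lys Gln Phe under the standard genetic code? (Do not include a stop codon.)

1024

Val: 4 codons.
Asn: 2 codons.
Thr: 4 codons.
Pro: 4 codons.
Lys: 2 codons.
Gln: 2 codons.
Phe: 2 codons.
4 × 2 × 4 × 4 × 2 × 2 × 2 = 1024.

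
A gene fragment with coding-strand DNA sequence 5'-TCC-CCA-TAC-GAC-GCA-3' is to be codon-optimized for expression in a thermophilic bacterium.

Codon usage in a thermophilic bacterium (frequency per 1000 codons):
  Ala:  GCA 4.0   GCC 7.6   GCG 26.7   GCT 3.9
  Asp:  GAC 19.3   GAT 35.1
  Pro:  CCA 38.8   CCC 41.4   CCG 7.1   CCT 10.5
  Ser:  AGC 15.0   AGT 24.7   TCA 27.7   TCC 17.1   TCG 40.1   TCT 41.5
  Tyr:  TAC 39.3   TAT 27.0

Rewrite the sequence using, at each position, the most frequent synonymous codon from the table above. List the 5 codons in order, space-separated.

Codon 1 (Ser): best is TCT at 41.5.
Codon 2 (Pro): best is CCC at 41.4.
Codon 3 (Tyr): best is TAC at 39.3.
Codon 4 (Asp): best is GAT at 35.1.
Codon 5 (Ala): best is GCG at 26.7.

TCT CCC TAC GAT GCG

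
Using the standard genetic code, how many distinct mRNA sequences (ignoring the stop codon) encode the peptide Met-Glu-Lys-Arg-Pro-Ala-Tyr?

Met: 1 codon.
Glu: 2 codons.
Lys: 2 codons.
Arg: 6 codons.
Pro: 4 codons.
Ala: 4 codons.
Tyr: 2 codons.
1 × 2 × 2 × 6 × 4 × 4 × 2 = 768.

768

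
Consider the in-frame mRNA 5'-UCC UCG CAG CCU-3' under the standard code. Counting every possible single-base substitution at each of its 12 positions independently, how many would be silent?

10

Codon 1 (UCC, Ser): 3 synonymous substitutions.
Codon 2 (UCG, Ser): 3 synonymous substitutions.
Codon 3 (CAG, Gln): 1 synonymous substitution.
Codon 4 (CCU, Pro): 3 synonymous substitutions.
Total: 3 + 3 + 1 + 3 = 10.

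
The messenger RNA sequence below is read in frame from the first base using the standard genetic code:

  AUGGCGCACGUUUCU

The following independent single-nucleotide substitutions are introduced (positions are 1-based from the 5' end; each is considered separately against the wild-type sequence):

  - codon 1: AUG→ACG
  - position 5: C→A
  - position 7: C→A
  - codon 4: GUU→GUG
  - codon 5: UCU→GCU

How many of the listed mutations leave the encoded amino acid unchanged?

Codon 1: AUG (Met) → ACG (Thr) — missense.
Codon 2: GCG (Ala) → GAG (Glu) — missense.
Codon 3: CAC (His) → AAC (Asn) — missense.
Codon 4: GUU (Val) → GUG (Val) — synonymous.
Codon 5: UCU (Ser) → GCU (Ala) — missense.
Synonymous: 1 of 5.

1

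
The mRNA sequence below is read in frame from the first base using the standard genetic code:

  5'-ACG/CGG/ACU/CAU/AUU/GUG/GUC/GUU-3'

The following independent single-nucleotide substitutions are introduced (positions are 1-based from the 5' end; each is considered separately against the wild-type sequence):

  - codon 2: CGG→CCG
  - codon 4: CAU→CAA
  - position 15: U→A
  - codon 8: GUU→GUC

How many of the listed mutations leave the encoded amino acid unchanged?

2

Codon 2: CGG (Arg) → CCG (Pro) — missense.
Codon 4: CAU (His) → CAA (Gln) — missense.
Codon 5: AUU (Ile) → AUA (Ile) — synonymous.
Codon 8: GUU (Val) → GUC (Val) — synonymous.
Synonymous: 2 of 4.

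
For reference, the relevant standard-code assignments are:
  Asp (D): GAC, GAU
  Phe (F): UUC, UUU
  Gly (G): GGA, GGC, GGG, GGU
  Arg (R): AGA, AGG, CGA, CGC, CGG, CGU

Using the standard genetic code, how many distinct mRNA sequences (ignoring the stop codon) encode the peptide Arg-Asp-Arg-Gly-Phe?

Arg: 6 codons.
Asp: 2 codons.
Arg: 6 codons.
Gly: 4 codons.
Phe: 2 codons.
6 × 2 × 6 × 4 × 2 = 576.

576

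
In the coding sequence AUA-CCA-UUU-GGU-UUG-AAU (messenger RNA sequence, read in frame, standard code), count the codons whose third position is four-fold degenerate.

2

Codon 1 AUA (Ile): third position 3-fold.
Codon 2 CCA (Pro): third position 4-fold.
Codon 3 UUU (Phe): third position 2-fold.
Codon 4 GGU (Gly): third position 4-fold.
Codon 5 UUG (Leu): third position 2-fold.
Codon 6 AAU (Asn): third position 2-fold.
Four-fold degenerate third positions: 2.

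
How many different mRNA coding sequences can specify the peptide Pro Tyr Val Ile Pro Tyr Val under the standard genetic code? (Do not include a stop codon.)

Pro: 4 codons.
Tyr: 2 codons.
Val: 4 codons.
Ile: 3 codons.
Pro: 4 codons.
Tyr: 2 codons.
Val: 4 codons.
4 × 2 × 4 × 3 × 4 × 2 × 4 = 3072.

3072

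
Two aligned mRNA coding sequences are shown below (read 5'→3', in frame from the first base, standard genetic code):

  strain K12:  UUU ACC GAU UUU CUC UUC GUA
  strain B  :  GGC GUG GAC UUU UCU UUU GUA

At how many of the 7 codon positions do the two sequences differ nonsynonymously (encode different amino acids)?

Codon 1: UUU Phe / GGC Gly — nonsynonymous.
Codon 2: ACC Thr / GUG Val — nonsynonymous.
Codon 3: GAU Asp / GAC Asp — synonymous.
Codon 4: UUU Phe / UUU Phe — identical.
Codon 5: CUC Leu / UCU Ser — nonsynonymous.
Codon 6: UUC Phe / UUU Phe — synonymous.
Codon 7: GUA Val / GUA Val — identical.
Nonsynonymous differences: 3.

3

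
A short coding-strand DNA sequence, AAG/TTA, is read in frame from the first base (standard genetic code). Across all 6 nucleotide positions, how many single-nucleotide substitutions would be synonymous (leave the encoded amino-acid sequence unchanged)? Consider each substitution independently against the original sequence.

Codon 1 (AAG, Lys): 1 synonymous substitution.
Codon 2 (TTA, Leu): 2 synonymous substitutions.
Total: 1 + 2 = 3.

3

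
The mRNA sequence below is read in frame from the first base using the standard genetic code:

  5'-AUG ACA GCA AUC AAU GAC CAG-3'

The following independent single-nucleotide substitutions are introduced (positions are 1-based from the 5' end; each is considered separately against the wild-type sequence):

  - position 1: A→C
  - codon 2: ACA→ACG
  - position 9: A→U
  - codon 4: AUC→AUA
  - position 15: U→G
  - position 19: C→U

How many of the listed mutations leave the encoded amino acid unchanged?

Codon 1: AUG (Met) → CUG (Leu) — missense.
Codon 2: ACA (Thr) → ACG (Thr) — synonymous.
Codon 3: GCA (Ala) → GCU (Ala) — synonymous.
Codon 4: AUC (Ile) → AUA (Ile) — synonymous.
Codon 5: AAU (Asn) → AAG (Lys) — missense.
Codon 7: CAG (Gln) → UAG (Stop) — nonsense.
Synonymous: 3 of 6.

3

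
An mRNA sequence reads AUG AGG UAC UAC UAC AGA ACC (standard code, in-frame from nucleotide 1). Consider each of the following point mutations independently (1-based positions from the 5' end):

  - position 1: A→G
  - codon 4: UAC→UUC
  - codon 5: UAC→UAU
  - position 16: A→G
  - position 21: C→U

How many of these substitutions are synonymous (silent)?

2

Codon 1: AUG (Met) → GUG (Val) — missense.
Codon 4: UAC (Tyr) → UUC (Phe) — missense.
Codon 5: UAC (Tyr) → UAU (Tyr) — synonymous.
Codon 6: AGA (Arg) → GGA (Gly) — missense.
Codon 7: ACC (Thr) → ACU (Thr) — synonymous.
Synonymous: 2 of 5.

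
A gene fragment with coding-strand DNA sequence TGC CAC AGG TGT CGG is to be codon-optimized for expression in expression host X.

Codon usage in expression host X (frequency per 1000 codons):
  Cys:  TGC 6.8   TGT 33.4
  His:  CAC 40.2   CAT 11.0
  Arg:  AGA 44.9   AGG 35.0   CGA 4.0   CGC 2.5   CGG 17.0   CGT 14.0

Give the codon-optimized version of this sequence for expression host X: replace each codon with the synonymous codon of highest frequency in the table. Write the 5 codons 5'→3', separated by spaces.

Codon 1 (Cys): best is TGT at 33.4.
Codon 2 (His): best is CAC at 40.2.
Codon 3 (Arg): best is AGA at 44.9.
Codon 4 (Cys): best is TGT at 33.4.
Codon 5 (Arg): best is AGA at 44.9.

TGT CAC AGA TGT AGA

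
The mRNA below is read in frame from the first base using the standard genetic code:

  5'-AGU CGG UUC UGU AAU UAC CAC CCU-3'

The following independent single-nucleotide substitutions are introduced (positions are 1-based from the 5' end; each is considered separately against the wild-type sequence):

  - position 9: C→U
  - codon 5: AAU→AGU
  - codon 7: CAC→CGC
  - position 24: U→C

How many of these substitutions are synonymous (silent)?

2

Codon 3: UUC (Phe) → UUU (Phe) — synonymous.
Codon 5: AAU (Asn) → AGU (Ser) — missense.
Codon 7: CAC (His) → CGC (Arg) — missense.
Codon 8: CCU (Pro) → CCC (Pro) — synonymous.
Synonymous: 2 of 4.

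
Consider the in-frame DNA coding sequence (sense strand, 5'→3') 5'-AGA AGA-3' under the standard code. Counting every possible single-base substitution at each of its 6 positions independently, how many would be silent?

4

Codon 1 (AGA, Arg): 2 synonymous substitutions.
Codon 2 (AGA, Arg): 2 synonymous substitutions.
Total: 2 + 2 = 4.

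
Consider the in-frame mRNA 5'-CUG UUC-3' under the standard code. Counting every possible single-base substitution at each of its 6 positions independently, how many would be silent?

5

Codon 1 (CUG, Leu): 4 synonymous substitutions.
Codon 2 (UUC, Phe): 1 synonymous substitution.
Total: 4 + 1 = 5.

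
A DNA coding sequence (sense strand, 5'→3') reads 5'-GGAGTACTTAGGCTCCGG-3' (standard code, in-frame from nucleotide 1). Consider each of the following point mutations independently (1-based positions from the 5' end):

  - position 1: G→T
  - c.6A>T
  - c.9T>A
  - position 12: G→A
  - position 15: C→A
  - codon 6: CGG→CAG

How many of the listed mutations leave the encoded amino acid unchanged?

4

Codon 1: GGA (Gly) → TGA (Stop) — nonsense.
Codon 2: GTA (Val) → GTT (Val) — synonymous.
Codon 3: CTT (Leu) → CTA (Leu) — synonymous.
Codon 4: AGG (Arg) → AGA (Arg) — synonymous.
Codon 5: CTC (Leu) → CTA (Leu) — synonymous.
Codon 6: CGG (Arg) → CAG (Gln) — missense.
Synonymous: 4 of 6.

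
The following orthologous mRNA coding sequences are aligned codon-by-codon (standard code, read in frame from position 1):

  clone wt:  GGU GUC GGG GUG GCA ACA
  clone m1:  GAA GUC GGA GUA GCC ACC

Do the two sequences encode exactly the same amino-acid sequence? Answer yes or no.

Codon 1: GGU Gly / GAA Glu — nonsynonymous.
Codon 2: GUC Val / GUC Val — identical.
Codon 3: GGG Gly / GGA Gly — synonymous.
Codon 4: GUG Val / GUA Val — synonymous.
Codon 5: GCA Ala / GCC Ala — synonymous.
Codon 6: ACA Thr / ACC Thr — synonymous.
Nonsynonymous differences: 1 → different protein.

no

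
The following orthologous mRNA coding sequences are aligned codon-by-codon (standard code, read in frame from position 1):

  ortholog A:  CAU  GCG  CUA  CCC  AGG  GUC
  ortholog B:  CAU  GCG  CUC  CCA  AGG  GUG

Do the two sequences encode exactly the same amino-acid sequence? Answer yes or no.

yes

Codon 1: CAU His / CAU His — identical.
Codon 2: GCG Ala / GCG Ala — identical.
Codon 3: CUA Leu / CUC Leu — synonymous.
Codon 4: CCC Pro / CCA Pro — synonymous.
Codon 5: AGG Arg / AGG Arg — identical.
Codon 6: GUC Val / GUG Val — synonymous.
Nonsynonymous differences: 0 → same protein.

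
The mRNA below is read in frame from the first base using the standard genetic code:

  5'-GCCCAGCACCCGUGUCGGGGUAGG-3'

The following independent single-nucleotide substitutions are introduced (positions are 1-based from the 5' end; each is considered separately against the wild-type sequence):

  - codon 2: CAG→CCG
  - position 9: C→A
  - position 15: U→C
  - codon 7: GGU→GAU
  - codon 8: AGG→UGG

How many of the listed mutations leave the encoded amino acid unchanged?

Codon 2: CAG (Gln) → CCG (Pro) — missense.
Codon 3: CAC (His) → CAA (Gln) — missense.
Codon 5: UGU (Cys) → UGC (Cys) — synonymous.
Codon 7: GGU (Gly) → GAU (Asp) — missense.
Codon 8: AGG (Arg) → UGG (Trp) — missense.
Synonymous: 1 of 5.

1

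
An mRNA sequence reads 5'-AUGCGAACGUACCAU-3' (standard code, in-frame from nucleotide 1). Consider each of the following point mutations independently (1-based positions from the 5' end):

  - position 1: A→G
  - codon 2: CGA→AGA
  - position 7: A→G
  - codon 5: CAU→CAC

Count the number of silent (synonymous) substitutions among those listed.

Codon 1: AUG (Met) → GUG (Val) — missense.
Codon 2: CGA (Arg) → AGA (Arg) — synonymous.
Codon 3: ACG (Thr) → GCG (Ala) — missense.
Codon 5: CAU (His) → CAC (His) — synonymous.
Synonymous: 2 of 4.

2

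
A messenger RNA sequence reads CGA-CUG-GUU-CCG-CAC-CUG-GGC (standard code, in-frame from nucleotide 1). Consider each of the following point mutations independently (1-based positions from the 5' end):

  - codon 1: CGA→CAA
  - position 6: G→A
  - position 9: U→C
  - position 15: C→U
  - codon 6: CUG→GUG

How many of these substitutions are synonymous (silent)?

Codon 1: CGA (Arg) → CAA (Gln) — missense.
Codon 2: CUG (Leu) → CUA (Leu) — synonymous.
Codon 3: GUU (Val) → GUC (Val) — synonymous.
Codon 5: CAC (His) → CAU (His) — synonymous.
Codon 6: CUG (Leu) → GUG (Val) — missense.
Synonymous: 3 of 5.

3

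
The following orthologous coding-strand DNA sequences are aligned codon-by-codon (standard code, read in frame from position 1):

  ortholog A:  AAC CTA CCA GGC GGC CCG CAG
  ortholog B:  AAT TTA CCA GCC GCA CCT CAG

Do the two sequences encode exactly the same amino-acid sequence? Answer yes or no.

no

Codon 1: AAC Asn / AAT Asn — synonymous.
Codon 2: CTA Leu / TTA Leu — synonymous.
Codon 3: CCA Pro / CCA Pro — identical.
Codon 4: GGC Gly / GCC Ala — nonsynonymous.
Codon 5: GGC Gly / GCA Ala — nonsynonymous.
Codon 6: CCG Pro / CCT Pro — synonymous.
Codon 7: CAG Gln / CAG Gln — identical.
Nonsynonymous differences: 2 → different protein.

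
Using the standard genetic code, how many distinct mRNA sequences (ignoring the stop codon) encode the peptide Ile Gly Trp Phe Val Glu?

192

Ile: 3 codons.
Gly: 4 codons.
Trp: 1 codon.
Phe: 2 codons.
Val: 4 codons.
Glu: 2 codons.
3 × 4 × 1 × 2 × 4 × 2 = 192.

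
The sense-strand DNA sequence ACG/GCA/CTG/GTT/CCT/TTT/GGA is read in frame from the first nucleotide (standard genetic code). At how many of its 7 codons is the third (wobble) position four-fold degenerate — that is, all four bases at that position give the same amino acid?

Codon 1 ACG (Thr): third position 4-fold.
Codon 2 GCA (Ala): third position 4-fold.
Codon 3 CTG (Leu): third position 4-fold.
Codon 4 GTT (Val): third position 4-fold.
Codon 5 CCT (Pro): third position 4-fold.
Codon 6 TTT (Phe): third position 2-fold.
Codon 7 GGA (Gly): third position 4-fold.
Four-fold degenerate third positions: 6.

6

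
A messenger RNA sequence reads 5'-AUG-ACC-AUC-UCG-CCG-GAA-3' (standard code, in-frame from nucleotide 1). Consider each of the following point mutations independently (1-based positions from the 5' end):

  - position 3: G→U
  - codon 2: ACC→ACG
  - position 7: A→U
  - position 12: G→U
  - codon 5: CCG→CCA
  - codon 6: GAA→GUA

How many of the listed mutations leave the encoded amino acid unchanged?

3

Codon 1: AUG (Met) → AUU (Ile) — missense.
Codon 2: ACC (Thr) → ACG (Thr) — synonymous.
Codon 3: AUC (Ile) → UUC (Phe) — missense.
Codon 4: UCG (Ser) → UCU (Ser) — synonymous.
Codon 5: CCG (Pro) → CCA (Pro) — synonymous.
Codon 6: GAA (Glu) → GUA (Val) — missense.
Synonymous: 3 of 6.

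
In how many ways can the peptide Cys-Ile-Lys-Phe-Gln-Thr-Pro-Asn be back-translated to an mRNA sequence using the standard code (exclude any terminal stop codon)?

Cys: 2 codons.
Ile: 3 codons.
Lys: 2 codons.
Phe: 2 codons.
Gln: 2 codons.
Thr: 4 codons.
Pro: 4 codons.
Asn: 2 codons.
2 × 3 × 2 × 2 × 2 × 4 × 4 × 2 = 1536.

1536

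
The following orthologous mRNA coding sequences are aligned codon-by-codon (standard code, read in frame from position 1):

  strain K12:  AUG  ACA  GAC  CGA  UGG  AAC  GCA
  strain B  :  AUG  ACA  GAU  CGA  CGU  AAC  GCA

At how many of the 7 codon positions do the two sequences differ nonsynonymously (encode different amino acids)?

1

Codon 1: AUG Met / AUG Met — identical.
Codon 2: ACA Thr / ACA Thr — identical.
Codon 3: GAC Asp / GAU Asp — synonymous.
Codon 4: CGA Arg / CGA Arg — identical.
Codon 5: UGG Trp / CGU Arg — nonsynonymous.
Codon 6: AAC Asn / AAC Asn — identical.
Codon 7: GCA Ala / GCA Ala — identical.
Nonsynonymous differences: 1.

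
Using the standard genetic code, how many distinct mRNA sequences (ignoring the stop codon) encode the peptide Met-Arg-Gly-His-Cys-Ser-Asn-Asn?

Met: 1 codon.
Arg: 6 codons.
Gly: 4 codons.
His: 2 codons.
Cys: 2 codons.
Ser: 6 codons.
Asn: 2 codons.
Asn: 2 codons.
1 × 6 × 4 × 2 × 2 × 6 × 2 × 2 = 2304.

2304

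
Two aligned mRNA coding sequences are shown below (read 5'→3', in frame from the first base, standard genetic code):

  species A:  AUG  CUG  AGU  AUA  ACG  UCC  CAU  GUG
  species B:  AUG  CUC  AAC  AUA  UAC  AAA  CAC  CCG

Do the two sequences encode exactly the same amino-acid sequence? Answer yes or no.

no

Codon 1: AUG Met / AUG Met — identical.
Codon 2: CUG Leu / CUC Leu — synonymous.
Codon 3: AGU Ser / AAC Asn — nonsynonymous.
Codon 4: AUA Ile / AUA Ile — identical.
Codon 5: ACG Thr / UAC Tyr — nonsynonymous.
Codon 6: UCC Ser / AAA Lys — nonsynonymous.
Codon 7: CAU His / CAC His — synonymous.
Codon 8: GUG Val / CCG Pro — nonsynonymous.
Nonsynonymous differences: 4 → different protein.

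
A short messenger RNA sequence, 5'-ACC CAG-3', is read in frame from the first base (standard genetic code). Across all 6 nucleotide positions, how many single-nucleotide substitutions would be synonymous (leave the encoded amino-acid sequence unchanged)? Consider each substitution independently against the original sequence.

4

Codon 1 (ACC, Thr): 3 synonymous substitutions.
Codon 2 (CAG, Gln): 1 synonymous substitution.
Total: 3 + 1 = 4.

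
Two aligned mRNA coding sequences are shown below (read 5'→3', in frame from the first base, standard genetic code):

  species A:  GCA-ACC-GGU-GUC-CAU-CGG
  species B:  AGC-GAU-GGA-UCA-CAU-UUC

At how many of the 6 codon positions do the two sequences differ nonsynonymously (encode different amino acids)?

4

Codon 1: GCA Ala / AGC Ser — nonsynonymous.
Codon 2: ACC Thr / GAU Asp — nonsynonymous.
Codon 3: GGU Gly / GGA Gly — synonymous.
Codon 4: GUC Val / UCA Ser — nonsynonymous.
Codon 5: CAU His / CAU His — identical.
Codon 6: CGG Arg / UUC Phe — nonsynonymous.
Nonsynonymous differences: 4.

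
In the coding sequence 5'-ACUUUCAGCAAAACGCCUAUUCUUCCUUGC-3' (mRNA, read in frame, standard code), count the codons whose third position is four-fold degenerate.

Codon 1 ACU (Thr): third position 4-fold.
Codon 2 UUC (Phe): third position 2-fold.
Codon 3 AGC (Ser): third position 2-fold.
Codon 4 AAA (Lys): third position 2-fold.
Codon 5 ACG (Thr): third position 4-fold.
Codon 6 CCU (Pro): third position 4-fold.
Codon 7 AUU (Ile): third position 3-fold.
Codon 8 CUU (Leu): third position 4-fold.
Codon 9 CCU (Pro): third position 4-fold.
Codon 10 UGC (Cys): third position 2-fold.
Four-fold degenerate third positions: 5.

5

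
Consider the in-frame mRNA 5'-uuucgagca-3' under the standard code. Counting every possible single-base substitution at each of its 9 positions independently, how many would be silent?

8

Codon 1 (UUU, Phe): 1 synonymous substitution.
Codon 2 (CGA, Arg): 4 synonymous substitutions.
Codon 3 (GCA, Ala): 3 synonymous substitutions.
Total: 1 + 4 + 3 = 8.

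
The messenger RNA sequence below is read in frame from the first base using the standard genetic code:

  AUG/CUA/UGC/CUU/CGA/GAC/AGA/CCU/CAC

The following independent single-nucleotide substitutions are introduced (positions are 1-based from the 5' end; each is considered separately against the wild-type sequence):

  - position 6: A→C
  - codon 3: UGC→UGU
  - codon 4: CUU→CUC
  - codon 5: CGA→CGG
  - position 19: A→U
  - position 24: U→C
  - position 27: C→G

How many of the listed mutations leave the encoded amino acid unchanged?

Codon 2: CUA (Leu) → CUC (Leu) — synonymous.
Codon 3: UGC (Cys) → UGU (Cys) — synonymous.
Codon 4: CUU (Leu) → CUC (Leu) — synonymous.
Codon 5: CGA (Arg) → CGG (Arg) — synonymous.
Codon 7: AGA (Arg) → UGA (Stop) — nonsense.
Codon 8: CCU (Pro) → CCC (Pro) — synonymous.
Codon 9: CAC (His) → CAG (Gln) — missense.
Synonymous: 5 of 7.

5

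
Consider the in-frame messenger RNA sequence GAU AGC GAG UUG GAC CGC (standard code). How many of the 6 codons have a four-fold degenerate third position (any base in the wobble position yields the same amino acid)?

Codon 1 GAU (Asp): third position 2-fold.
Codon 2 AGC (Ser): third position 2-fold.
Codon 3 GAG (Glu): third position 2-fold.
Codon 4 UUG (Leu): third position 2-fold.
Codon 5 GAC (Asp): third position 2-fold.
Codon 6 CGC (Arg): third position 4-fold.
Four-fold degenerate third positions: 1.

1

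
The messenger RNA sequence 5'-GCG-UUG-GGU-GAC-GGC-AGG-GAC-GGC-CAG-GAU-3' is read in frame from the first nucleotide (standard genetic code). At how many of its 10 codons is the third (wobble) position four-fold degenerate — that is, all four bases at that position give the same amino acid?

4

Codon 1 GCG (Ala): third position 4-fold.
Codon 2 UUG (Leu): third position 2-fold.
Codon 3 GGU (Gly): third position 4-fold.
Codon 4 GAC (Asp): third position 2-fold.
Codon 5 GGC (Gly): third position 4-fold.
Codon 6 AGG (Arg): third position 2-fold.
Codon 7 GAC (Asp): third position 2-fold.
Codon 8 GGC (Gly): third position 4-fold.
Codon 9 CAG (Gln): third position 2-fold.
Codon 10 GAU (Asp): third position 2-fold.
Four-fold degenerate third positions: 4.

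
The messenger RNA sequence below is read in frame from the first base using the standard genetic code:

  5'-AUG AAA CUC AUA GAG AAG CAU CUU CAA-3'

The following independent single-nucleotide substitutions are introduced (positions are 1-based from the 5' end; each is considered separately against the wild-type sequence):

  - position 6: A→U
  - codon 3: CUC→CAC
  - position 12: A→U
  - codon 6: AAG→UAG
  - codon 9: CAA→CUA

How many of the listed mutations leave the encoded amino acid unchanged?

Codon 2: AAA (Lys) → AAU (Asn) — missense.
Codon 3: CUC (Leu) → CAC (His) — missense.
Codon 4: AUA (Ile) → AUU (Ile) — synonymous.
Codon 6: AAG (Lys) → UAG (Stop) — nonsense.
Codon 9: CAA (Gln) → CUA (Leu) — missense.
Synonymous: 1 of 5.

1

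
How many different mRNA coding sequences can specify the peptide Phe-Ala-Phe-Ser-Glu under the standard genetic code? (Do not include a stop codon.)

Phe: 2 codons.
Ala: 4 codons.
Phe: 2 codons.
Ser: 6 codons.
Glu: 2 codons.
2 × 4 × 2 × 6 × 2 = 192.

192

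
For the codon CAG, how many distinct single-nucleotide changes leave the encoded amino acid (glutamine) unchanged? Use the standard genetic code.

Position 1: none → 0 synonymous.
Position 2: none → 0 synonymous.
Position 3: CAA → 1 synonymous.
Total: 0 + 0 + 1 = 1.

1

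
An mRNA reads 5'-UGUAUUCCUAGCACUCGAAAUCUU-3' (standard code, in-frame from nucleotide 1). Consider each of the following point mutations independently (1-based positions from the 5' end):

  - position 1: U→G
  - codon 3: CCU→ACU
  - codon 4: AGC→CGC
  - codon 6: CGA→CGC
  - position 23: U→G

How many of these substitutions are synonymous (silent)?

Codon 1: UGU (Cys) → GGU (Gly) — missense.
Codon 3: CCU (Pro) → ACU (Thr) — missense.
Codon 4: AGC (Ser) → CGC (Arg) — missense.
Codon 6: CGA (Arg) → CGC (Arg) — synonymous.
Codon 8: CUU (Leu) → CGU (Arg) — missense.
Synonymous: 1 of 5.

1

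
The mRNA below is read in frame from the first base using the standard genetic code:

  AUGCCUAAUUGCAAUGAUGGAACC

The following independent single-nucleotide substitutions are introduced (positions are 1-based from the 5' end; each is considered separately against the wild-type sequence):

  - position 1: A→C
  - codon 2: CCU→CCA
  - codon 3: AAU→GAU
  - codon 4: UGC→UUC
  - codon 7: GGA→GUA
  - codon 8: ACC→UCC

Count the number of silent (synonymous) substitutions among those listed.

1

Codon 1: AUG (Met) → CUG (Leu) — missense.
Codon 2: CCU (Pro) → CCA (Pro) — synonymous.
Codon 3: AAU (Asn) → GAU (Asp) — missense.
Codon 4: UGC (Cys) → UUC (Phe) — missense.
Codon 7: GGA (Gly) → GUA (Val) — missense.
Codon 8: ACC (Thr) → UCC (Ser) — missense.
Synonymous: 1 of 6.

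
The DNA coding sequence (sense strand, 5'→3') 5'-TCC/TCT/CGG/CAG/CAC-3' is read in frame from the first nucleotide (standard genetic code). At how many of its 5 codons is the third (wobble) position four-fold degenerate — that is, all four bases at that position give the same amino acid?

3

Codon 1 TCC (Ser): third position 4-fold.
Codon 2 TCT (Ser): third position 4-fold.
Codon 3 CGG (Arg): third position 4-fold.
Codon 4 CAG (Gln): third position 2-fold.
Codon 5 CAC (His): third position 2-fold.
Four-fold degenerate third positions: 3.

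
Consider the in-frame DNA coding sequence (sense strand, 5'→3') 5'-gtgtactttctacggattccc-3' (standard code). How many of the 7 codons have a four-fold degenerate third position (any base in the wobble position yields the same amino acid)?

Codon 1 GTG (Val): third position 4-fold.
Codon 2 TAC (Tyr): third position 2-fold.
Codon 3 TTT (Phe): third position 2-fold.
Codon 4 CTA (Leu): third position 4-fold.
Codon 5 CGG (Arg): third position 4-fold.
Codon 6 ATT (Ile): third position 3-fold.
Codon 7 CCC (Pro): third position 4-fold.
Four-fold degenerate third positions: 4.

4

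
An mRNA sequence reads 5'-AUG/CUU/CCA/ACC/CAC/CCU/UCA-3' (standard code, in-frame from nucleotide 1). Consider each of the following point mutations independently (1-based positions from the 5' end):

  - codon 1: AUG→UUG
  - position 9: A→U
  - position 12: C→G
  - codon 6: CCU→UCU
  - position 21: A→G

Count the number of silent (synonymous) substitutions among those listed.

Codon 1: AUG (Met) → UUG (Leu) — missense.
Codon 3: CCA (Pro) → CCU (Pro) — synonymous.
Codon 4: ACC (Thr) → ACG (Thr) — synonymous.
Codon 6: CCU (Pro) → UCU (Ser) — missense.
Codon 7: UCA (Ser) → UCG (Ser) — synonymous.
Synonymous: 3 of 5.

3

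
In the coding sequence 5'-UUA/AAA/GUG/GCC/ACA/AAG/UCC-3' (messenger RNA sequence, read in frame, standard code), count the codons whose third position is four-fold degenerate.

Codon 1 UUA (Leu): third position 2-fold.
Codon 2 AAA (Lys): third position 2-fold.
Codon 3 GUG (Val): third position 4-fold.
Codon 4 GCC (Ala): third position 4-fold.
Codon 5 ACA (Thr): third position 4-fold.
Codon 6 AAG (Lys): third position 2-fold.
Codon 7 UCC (Ser): third position 4-fold.
Four-fold degenerate third positions: 4.

4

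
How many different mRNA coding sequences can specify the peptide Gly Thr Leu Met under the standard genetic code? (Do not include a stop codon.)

Gly: 4 codons.
Thr: 4 codons.
Leu: 6 codons.
Met: 1 codon.
4 × 4 × 6 × 1 = 96.

96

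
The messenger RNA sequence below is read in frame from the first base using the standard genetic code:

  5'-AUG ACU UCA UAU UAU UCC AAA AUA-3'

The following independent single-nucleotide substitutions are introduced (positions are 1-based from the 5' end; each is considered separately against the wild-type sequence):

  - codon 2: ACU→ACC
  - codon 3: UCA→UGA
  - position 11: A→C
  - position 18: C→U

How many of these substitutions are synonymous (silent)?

Codon 2: ACU (Thr) → ACC (Thr) — synonymous.
Codon 3: UCA (Ser) → UGA (Stop) — nonsense.
Codon 4: UAU (Tyr) → UCU (Ser) — missense.
Codon 6: UCC (Ser) → UCU (Ser) — synonymous.
Synonymous: 2 of 4.

2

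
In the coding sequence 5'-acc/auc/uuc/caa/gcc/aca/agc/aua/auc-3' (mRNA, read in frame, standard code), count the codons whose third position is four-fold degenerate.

Codon 1 ACC (Thr): third position 4-fold.
Codon 2 AUC (Ile): third position 3-fold.
Codon 3 UUC (Phe): third position 2-fold.
Codon 4 CAA (Gln): third position 2-fold.
Codon 5 GCC (Ala): third position 4-fold.
Codon 6 ACA (Thr): third position 4-fold.
Codon 7 AGC (Ser): third position 2-fold.
Codon 8 AUA (Ile): third position 3-fold.
Codon 9 AUC (Ile): third position 3-fold.
Four-fold degenerate third positions: 3.

3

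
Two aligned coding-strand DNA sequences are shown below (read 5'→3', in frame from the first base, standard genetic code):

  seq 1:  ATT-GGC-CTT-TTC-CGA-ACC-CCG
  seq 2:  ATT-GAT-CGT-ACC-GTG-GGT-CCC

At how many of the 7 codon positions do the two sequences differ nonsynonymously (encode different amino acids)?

5

Codon 1: ATT Ile / ATT Ile — identical.
Codon 2: GGC Gly / GAT Asp — nonsynonymous.
Codon 3: CTT Leu / CGT Arg — nonsynonymous.
Codon 4: TTC Phe / ACC Thr — nonsynonymous.
Codon 5: CGA Arg / GTG Val — nonsynonymous.
Codon 6: ACC Thr / GGT Gly — nonsynonymous.
Codon 7: CCG Pro / CCC Pro — synonymous.
Nonsynonymous differences: 5.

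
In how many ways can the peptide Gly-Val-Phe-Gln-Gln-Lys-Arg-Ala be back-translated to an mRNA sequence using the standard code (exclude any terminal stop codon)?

Gly: 4 codons.
Val: 4 codons.
Phe: 2 codons.
Gln: 2 codons.
Gln: 2 codons.
Lys: 2 codons.
Arg: 6 codons.
Ala: 4 codons.
4 × 4 × 2 × 2 × 2 × 2 × 6 × 4 = 6144.

6144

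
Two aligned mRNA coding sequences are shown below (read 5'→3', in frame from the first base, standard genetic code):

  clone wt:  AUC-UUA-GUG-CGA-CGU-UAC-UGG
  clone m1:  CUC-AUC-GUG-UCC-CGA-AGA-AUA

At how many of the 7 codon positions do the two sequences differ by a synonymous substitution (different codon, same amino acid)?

Codon 1: AUC Ile / CUC Leu — nonsynonymous.
Codon 2: UUA Leu / AUC Ile — nonsynonymous.
Codon 3: GUG Val / GUG Val — identical.
Codon 4: CGA Arg / UCC Ser — nonsynonymous.
Codon 5: CGU Arg / CGA Arg — synonymous.
Codon 6: UAC Tyr / AGA Arg — nonsynonymous.
Codon 7: UGG Trp / AUA Ile — nonsynonymous.
Synonymous differences: 1.

1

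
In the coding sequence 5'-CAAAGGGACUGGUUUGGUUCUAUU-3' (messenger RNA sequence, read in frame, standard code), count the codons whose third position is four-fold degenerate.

2

Codon 1 CAA (Gln): third position 2-fold.
Codon 2 AGG (Arg): third position 2-fold.
Codon 3 GAC (Asp): third position 2-fold.
Codon 4 UGG (Trp): third position 1-fold.
Codon 5 UUU (Phe): third position 2-fold.
Codon 6 GGU (Gly): third position 4-fold.
Codon 7 UCU (Ser): third position 4-fold.
Codon 8 AUU (Ile): third position 3-fold.
Four-fold degenerate third positions: 2.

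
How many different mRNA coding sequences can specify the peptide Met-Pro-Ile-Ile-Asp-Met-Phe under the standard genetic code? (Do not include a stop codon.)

Met: 1 codon.
Pro: 4 codons.
Ile: 3 codons.
Ile: 3 codons.
Asp: 2 codons.
Met: 1 codon.
Phe: 2 codons.
1 × 4 × 3 × 3 × 2 × 1 × 2 = 144.

144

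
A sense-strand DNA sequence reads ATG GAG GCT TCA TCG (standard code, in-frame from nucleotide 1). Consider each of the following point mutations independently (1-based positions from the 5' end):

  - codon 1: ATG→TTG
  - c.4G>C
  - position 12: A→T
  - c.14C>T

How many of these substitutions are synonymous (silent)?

Codon 1: ATG (Met) → TTG (Leu) — missense.
Codon 2: GAG (Glu) → CAG (Gln) — missense.
Codon 4: TCA (Ser) → TCT (Ser) — synonymous.
Codon 5: TCG (Ser) → TTG (Leu) — missense.
Synonymous: 1 of 4.

1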